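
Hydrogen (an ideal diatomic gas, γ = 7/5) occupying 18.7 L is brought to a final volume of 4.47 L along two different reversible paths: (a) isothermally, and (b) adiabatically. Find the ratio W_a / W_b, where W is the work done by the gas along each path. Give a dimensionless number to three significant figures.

Path (a) isothermal: W = P₁V₁ ln(V₂/V₁) → W_a/(P₁V₁) = -1.431.
Path (b) adiabatic: W = P₁V₁(1 − (V₁/V₂)^(γ−1))/(γ−1) → W_b/(P₁V₁) = -1.932.
W_a / W_b = -1.431 / -1.932 = 0.7409.

W_a / W_b ≈ 0.741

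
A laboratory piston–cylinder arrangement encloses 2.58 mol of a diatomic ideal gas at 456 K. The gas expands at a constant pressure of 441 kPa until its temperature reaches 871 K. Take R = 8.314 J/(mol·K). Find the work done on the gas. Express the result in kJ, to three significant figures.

W ≈ -8.90 kJ

Isobaric: W = P ΔV = nR ΔT.
W = (2.58)(8.314)(871 − 456) = 8902 J.
Work on gas = −W_by = -8902 J.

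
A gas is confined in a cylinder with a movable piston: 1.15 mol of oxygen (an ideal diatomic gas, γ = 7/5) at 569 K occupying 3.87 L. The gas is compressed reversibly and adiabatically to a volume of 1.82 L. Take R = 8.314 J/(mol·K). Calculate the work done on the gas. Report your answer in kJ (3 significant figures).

Adiabatic: TV^(γ−1) = const with γ = 7/5.
T₂ = T₁ (V₁/V₂)^(γ−1) = 569 × (3.87/1.82)^0.4 = 569 × 1.352 = 769.4 K.
W_by = nCᵥ(T₁ − T₂) = (1.15)(20.79)(569 − 769.4) = -4791 J.
Work on gas = −W_by = 4791 J.

W ≈ 4.79 kJ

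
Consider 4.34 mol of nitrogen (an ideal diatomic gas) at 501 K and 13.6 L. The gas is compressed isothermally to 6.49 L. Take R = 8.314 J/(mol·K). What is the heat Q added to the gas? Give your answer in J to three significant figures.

Isothermal ⇒ ΔU = 0, so Q = W = nRT ln(V₂/V₁).
Q = (4.34)(8.314)(501) ln(6.49/13.6) = 18077 × -0.7398 = -13374 J.

Q ≈ -13400 J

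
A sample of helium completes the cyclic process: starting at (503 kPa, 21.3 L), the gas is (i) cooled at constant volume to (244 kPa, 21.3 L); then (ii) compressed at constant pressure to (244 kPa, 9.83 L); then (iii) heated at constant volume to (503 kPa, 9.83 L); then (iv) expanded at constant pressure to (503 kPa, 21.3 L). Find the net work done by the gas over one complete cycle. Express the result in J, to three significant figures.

W_net ≈ 2970 J

Constant-volume legs do no work.
W(ii) = (244)(9.83 − 21.3) = -2799 J; W(iv) = (503)(21.3 − 9.83) = 5769 J.
W_net = -2799 + 5769 = 2971 J (the clockwise enclosed area).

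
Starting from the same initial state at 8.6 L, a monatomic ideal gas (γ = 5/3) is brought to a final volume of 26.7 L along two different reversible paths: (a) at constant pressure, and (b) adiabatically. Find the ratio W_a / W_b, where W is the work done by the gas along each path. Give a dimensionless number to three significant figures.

Path (a) isobaric: W = P₁(V₂ − V₁) → W_a/(P₁V₁) = 2.105.
Path (b) adiabatic: W = P₁V₁(1 − (V₁/V₂)^(γ−1))/(γ−1) → W_b/(P₁V₁) = 0.7952.
W_a / W_b = 2.105 / 0.7952 = 2.647.

W_a / W_b ≈ 2.65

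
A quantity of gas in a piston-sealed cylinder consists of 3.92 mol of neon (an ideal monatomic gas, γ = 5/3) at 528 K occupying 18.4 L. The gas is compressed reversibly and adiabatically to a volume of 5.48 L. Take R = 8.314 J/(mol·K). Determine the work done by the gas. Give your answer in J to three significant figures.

W ≈ -32100 J

Adiabatic: TV^(γ−1) = const with γ = 5/3.
T₂ = T₁ (V₁/V₂)^(γ−1) = 528 × (18.4/5.48)^0.667 = 528 × 2.242 = 1184 K.
W_by = nCᵥ(T₁ − T₂) = (3.92)(12.47)(528 − 1184) = -32066 J.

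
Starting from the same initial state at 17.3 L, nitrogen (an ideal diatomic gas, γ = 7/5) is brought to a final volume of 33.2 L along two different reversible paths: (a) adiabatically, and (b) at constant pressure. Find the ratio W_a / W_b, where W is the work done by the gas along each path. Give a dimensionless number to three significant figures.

W_a / W_b ≈ 0.624

Path (a) adiabatic: W = P₁V₁(1 − (V₁/V₂)^(γ−1))/(γ−1) → W_a/(P₁V₁) = 0.5738.
Path (b) isobaric: W = P₁(V₂ − V₁) → W_b/(P₁V₁) = 0.9191.
W_a / W_b = 0.5738 / 0.9191 = 0.6243.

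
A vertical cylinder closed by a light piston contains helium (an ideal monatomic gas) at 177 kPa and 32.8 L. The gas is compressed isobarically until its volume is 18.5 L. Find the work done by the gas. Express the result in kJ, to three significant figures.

Isobaric: W = P ΔV.
W = (177 kPa)(18.5 − 32.8 L) = (177)(-14.3) = -2531 J.

W ≈ -2.53 kJ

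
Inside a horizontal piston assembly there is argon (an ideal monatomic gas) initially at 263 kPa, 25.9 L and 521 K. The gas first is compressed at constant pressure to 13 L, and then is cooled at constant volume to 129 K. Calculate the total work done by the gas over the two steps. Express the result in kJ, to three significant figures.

Step 1 (isobaric): W = PΔV = (263 kPa)(13 − 25.9 L) = -3393 J.
Step 2 (isochoric): W = 0 (constant volume).
W_total = -3393 + 0 = -3393 J.

W_total ≈ -3.39 kJ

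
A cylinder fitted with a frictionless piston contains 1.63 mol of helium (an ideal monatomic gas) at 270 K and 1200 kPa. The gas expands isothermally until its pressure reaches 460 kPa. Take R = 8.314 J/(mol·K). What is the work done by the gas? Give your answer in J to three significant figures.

Isothermal process: W = nRT ln(V₂/V₁) = nRT ln(P₁/P₂).
W = (1.63)(8.314)(270) × ln(1200/460)
  = 3659 × ln(2.609) = 3659 × 0.9589
W_by_gas = 3508 J.

W ≈ 3510 J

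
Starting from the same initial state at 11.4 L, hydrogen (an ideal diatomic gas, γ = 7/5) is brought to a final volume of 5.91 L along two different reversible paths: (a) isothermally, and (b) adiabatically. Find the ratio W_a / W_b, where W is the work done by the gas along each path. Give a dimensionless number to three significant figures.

W_a / W_b ≈ 0.874

Path (a) isothermal: W = P₁V₁ ln(V₂/V₁) → W_a/(P₁V₁) = -0.657.
Path (b) adiabatic: W = P₁V₁(1 − (V₁/V₂)^(γ−1))/(γ−1) → W_b/(P₁V₁) = -0.7514.
W_a / W_b = -0.657 / -0.7514 = 0.8744.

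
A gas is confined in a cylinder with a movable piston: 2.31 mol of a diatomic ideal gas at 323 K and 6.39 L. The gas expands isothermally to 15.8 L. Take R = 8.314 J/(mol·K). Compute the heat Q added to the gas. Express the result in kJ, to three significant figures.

Q ≈ 5.62 kJ

Isothermal ⇒ ΔU = 0, so Q = W = nRT ln(V₂/V₁).
Q = (2.31)(8.314)(323) ln(15.8/6.39) = 6203 × 0.9053 = 5616 J.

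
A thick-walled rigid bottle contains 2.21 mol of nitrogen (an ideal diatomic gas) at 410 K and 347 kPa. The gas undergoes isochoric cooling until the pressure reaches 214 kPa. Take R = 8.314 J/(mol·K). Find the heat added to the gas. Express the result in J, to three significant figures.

Constant volume ⇒ W = 0, so Q = ΔU = nCᵥΔT with Cᵥ = 5R/2 = 20.79 J/(mol·K).
At constant V, T₂/T₁ = P₂/P₁ ⇒ ΔT = T₁(P₂/P₁ − 1) = 410·(214/347 − 1) = -157.1 K.
ΔU = (2.21)(20.79)(-157.1) = -7219 J.

Q ≈ -7220 J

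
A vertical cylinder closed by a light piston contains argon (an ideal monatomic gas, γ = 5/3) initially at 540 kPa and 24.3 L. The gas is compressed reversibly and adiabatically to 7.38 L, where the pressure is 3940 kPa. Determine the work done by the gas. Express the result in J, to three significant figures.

Adiabatic: W = (P₁V₁ − P₂V₂)/(γ − 1) with γ = 5/3.
P₁V₁ = 13122 J, P₂V₂ = 29077 J.
W = (13122 − 29077) / 0.6667 = -23933 J.

W ≈ -23900 J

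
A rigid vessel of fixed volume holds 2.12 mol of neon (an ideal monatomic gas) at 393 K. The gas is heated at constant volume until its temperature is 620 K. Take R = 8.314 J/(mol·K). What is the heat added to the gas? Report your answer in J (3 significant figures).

Constant volume ⇒ W = 0, so Q = ΔU = nCᵥΔT with Cᵥ = 3R/2 = 12.47 J/(mol·K).
ΔU = (2.12)(12.47)(620 − 393) = 6002 J.

Q ≈ 6000 J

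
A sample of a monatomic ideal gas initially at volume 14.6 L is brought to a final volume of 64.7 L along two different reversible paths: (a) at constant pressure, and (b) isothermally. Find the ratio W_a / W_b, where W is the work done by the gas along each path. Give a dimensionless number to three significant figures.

W_a / W_b ≈ 2.30

Path (a) isobaric: W = P₁(V₂ − V₁) → W_a/(P₁V₁) = 3.432.
Path (b) isothermal: W = P₁V₁ ln(V₂/V₁) → W_b/(P₁V₁) = 1.489.
W_a / W_b = 3.432 / 1.489 = 2.305.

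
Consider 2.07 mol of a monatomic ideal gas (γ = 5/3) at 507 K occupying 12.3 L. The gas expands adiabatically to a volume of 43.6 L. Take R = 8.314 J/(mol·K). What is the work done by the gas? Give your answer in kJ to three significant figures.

Adiabatic: TV^(γ−1) = const with γ = 5/3.
T₂ = T₁ (V₁/V₂)^(γ−1) = 507 × (12.3/43.6)^0.667 = 507 × 0.4301 = 218.1 K.
W_by = nCᵥ(T₁ − T₂) = (2.07)(12.47)(507 − 218.1) = 7458 J.

W ≈ 7.46 kJ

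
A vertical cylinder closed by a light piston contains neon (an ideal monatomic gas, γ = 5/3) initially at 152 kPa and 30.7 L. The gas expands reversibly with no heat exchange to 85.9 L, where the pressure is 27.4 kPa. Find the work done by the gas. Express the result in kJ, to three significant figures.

Adiabatic: W = (P₁V₁ − P₂V₂)/(γ − 1) with γ = 5/3.
P₁V₁ = 4666 J, P₂V₂ = 2354 J.
W = (4666 − 2354) / 0.6667 = 3469 J.

W ≈ 3.47 kJ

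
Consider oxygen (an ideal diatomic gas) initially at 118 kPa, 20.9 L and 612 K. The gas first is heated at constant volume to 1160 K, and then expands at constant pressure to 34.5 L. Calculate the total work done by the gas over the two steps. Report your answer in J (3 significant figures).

Step 1 (isochoric): W = 0 (constant volume).
After step 1: P = 223.7 kPa (V unchanged).
Step 2 (isobaric): W = PΔV = (223.7 kPa)(34.5 − 20.9 L) = 3042 J.
W_total = 0 + 3042 = 3042 J.

W_total ≈ 3040 J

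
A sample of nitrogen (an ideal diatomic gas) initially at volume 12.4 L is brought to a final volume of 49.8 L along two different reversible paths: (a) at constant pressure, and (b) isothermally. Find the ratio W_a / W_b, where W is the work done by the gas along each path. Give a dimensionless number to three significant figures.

Path (a) isobaric: W = P₁(V₂ − V₁) → W_a/(P₁V₁) = 3.016.
Path (b) isothermal: W = P₁V₁ ln(V₂/V₁) → W_b/(P₁V₁) = 1.39.
W_a / W_b = 3.016 / 1.39 = 2.169.

W_a / W_b ≈ 2.17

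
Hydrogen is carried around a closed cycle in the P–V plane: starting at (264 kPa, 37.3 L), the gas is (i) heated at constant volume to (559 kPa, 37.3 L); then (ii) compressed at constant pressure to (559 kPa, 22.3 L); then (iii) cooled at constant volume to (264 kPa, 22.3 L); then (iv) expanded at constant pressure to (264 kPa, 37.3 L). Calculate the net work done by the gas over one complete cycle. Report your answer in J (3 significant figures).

Constant-volume legs do no work.
W(ii) = (559)(22.3 − 37.3) = -8385 J; W(iv) = (264)(37.3 − 22.3) = 3960 J.
W_net = -8385 + 3960 = -4425 J (the counter-clockwise enclosed area).

W_net ≈ -4420 J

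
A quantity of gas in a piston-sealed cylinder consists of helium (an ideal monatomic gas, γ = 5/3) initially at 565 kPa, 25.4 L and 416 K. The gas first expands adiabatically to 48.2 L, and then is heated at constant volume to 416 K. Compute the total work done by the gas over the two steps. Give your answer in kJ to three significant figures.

Step 1 (adiabatic): W = (P₁V₁ − P₂V₂)/(γ−1) = (14351 − 9363)/0.667 = 7482 J.
Step 2 (isochoric): W = 0 (constant volume).
W_total = 7482 + 0 = 7482 J.

W_total ≈ 7.48 kJ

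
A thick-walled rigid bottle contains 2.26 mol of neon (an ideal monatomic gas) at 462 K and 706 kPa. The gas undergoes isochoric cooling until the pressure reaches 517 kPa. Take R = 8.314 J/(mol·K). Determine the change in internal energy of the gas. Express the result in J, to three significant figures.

Constant volume ⇒ W = 0, so Q = ΔU = nCᵥΔT with Cᵥ = 3R/2 = 12.47 J/(mol·K).
At constant V, T₂/T₁ = P₂/P₁ ⇒ ΔT = T₁(P₂/P₁ − 1) = 462·(517/706 − 1) = -123.7 K.
ΔU = (2.26)(12.47)(-123.7) = -3486 J.

ΔU ≈ -3490 J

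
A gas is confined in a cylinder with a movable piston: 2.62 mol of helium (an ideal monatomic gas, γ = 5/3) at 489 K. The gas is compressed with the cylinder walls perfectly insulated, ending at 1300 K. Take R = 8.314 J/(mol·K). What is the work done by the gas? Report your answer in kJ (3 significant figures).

W ≈ -26.5 kJ

Adiabatic ⇒ Q = 0, so W_by = −ΔU = nCᵥ(T₁ − T₂).
Cᵥ = 3R/2 = 12.47 J/(mol·K).
W = (2.62)(12.47)(489 − 1300) = -26499 J.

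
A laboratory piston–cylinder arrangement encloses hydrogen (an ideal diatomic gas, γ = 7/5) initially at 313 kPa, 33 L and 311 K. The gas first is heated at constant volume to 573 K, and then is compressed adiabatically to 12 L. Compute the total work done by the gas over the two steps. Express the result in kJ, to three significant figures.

Step 1 (isochoric): W = 0 (constant volume).
After step 1: P = 576.7 kPa (V unchanged).
Step 2 (adiabatic): W = (P₁V₁ − P₂V₂)/(γ−1) = (19031 − 28522)/0.4 = -23729 J.
W_total = 0 − 23729 = -23729 J.

W_total ≈ -23.7 kJ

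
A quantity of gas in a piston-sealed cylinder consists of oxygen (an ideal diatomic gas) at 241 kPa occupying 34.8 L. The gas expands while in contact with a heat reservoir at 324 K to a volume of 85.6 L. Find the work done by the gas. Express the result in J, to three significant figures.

W ≈ 7550 J

Isothermal: W = nRT ln(V₂/V₁) = P₁V₁ ln(V₂/V₁).
P₁V₁ = (241 kPa)(34.8 L) = 8387 J.
W = 8387 × ln(85.6/34.8) = 8387 × 0.9001
W_by_gas = 7549 J.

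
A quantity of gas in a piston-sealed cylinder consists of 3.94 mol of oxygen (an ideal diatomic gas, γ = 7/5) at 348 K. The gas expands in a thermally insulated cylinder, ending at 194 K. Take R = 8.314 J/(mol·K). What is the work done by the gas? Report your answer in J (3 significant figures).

Adiabatic ⇒ Q = 0, so W_by = −ΔU = nCᵥ(T₁ − T₂).
Cᵥ = 5R/2 = 20.79 J/(mol·K).
W = (3.94)(20.79)(348 − 194) = 12612 J.

W ≈ 12600 J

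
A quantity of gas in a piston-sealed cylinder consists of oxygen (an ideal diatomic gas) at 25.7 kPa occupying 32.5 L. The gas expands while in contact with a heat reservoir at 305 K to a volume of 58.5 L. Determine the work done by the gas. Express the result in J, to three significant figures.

Isothermal: W = nRT ln(V₂/V₁) = P₁V₁ ln(V₂/V₁).
P₁V₁ = (25.7 kPa)(32.5 L) = 835.2 J.
W = 835.2 × ln(58.5/32.5) = 835.2 × 0.5878
W_by_gas = 490.9 J.

W ≈ 491 J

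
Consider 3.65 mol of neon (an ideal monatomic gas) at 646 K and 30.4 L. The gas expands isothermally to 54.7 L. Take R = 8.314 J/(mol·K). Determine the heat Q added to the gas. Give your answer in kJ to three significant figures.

Q ≈ 11.5 kJ

Isothermal ⇒ ΔU = 0, so Q = W = nRT ln(V₂/V₁).
Q = (3.65)(8.314)(646) ln(54.7/30.4) = 19604 × 0.5874 = 11516 J.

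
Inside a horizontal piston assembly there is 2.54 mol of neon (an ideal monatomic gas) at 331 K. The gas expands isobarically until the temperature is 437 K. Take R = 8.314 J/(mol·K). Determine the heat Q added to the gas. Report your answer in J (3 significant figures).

Isobaric: W = nRΔT = (2.54)(8.314)(106) = 2238 J.
ΔU = nCᵥΔT with Cᵥ = 3R/2: ΔU = (2.54)(12.47)(106) = 3358 J.
Q = ΔU + W = 3358 + 2238 = 5596 J.

Q ≈ 5600 J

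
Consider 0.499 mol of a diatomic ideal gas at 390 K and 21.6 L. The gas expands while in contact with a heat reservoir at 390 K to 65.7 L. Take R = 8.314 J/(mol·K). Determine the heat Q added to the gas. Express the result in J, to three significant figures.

Q ≈ 1800 J

Isothermal ⇒ ΔU = 0, so Q = W = nRT ln(V₂/V₁).
Q = (0.499)(8.314)(390) ln(65.7/21.6) = 1618 × 1.112 = 1800 J.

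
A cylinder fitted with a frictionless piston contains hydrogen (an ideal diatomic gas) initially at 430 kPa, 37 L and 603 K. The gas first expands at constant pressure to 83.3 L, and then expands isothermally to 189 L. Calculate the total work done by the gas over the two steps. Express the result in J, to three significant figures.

W_total ≈ 49300 J

Step 1 (isobaric): W = PΔV = (430 kPa)(83.3 − 37 L) = 19909 J.
After step 1: P = 430 kPa, V = 83.3 L, T = 1358 K.
Step 2 (isothermal): W = P₁V₁ ln(V₂/V₁) = (35819) ln(189/83.3) = 29346 J.
W_total = 19909 + 29346 = 49255 J.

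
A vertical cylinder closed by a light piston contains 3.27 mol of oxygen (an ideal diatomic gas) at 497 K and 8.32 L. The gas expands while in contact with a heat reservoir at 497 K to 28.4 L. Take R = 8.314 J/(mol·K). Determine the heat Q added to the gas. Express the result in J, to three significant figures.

Q ≈ 16600 J

Isothermal ⇒ ΔU = 0, so Q = W = nRT ln(V₂/V₁).
Q = (3.27)(8.314)(497) ln(28.4/8.32) = 13512 × 1.228 = 16589 J.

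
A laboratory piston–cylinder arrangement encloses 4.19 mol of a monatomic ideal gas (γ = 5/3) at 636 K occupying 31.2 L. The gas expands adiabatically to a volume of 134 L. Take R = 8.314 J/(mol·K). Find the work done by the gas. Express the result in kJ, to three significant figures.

W ≈ 20.7 kJ

Adiabatic: TV^(γ−1) = const with γ = 5/3.
T₂ = T₁ (V₁/V₂)^(γ−1) = 636 × (31.2/134)^0.667 = 636 × 0.3785 = 240.7 K.
W_by = nCᵥ(T₁ − T₂) = (4.19)(12.47)(636 − 240.7) = 20655 J.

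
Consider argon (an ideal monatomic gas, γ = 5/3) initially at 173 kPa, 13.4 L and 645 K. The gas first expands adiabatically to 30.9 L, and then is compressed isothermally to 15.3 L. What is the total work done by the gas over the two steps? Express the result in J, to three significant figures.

W_total ≈ 552 J

Step 1 (adiabatic): W = (P₁V₁ − P₂V₂)/(γ−1) = (2318 − 1328)/0.667 = 1485 J.
After step 1: P = 42.98 kPa, V = 30.9 L, T = 369.5 K.
Step 2 (isothermal): W = P₁V₁ ln(V₂/V₁) = (1328) ln(15.3/30.9) = -933.6 J.
W_total = 1485 − 933.6 = 551.5 J.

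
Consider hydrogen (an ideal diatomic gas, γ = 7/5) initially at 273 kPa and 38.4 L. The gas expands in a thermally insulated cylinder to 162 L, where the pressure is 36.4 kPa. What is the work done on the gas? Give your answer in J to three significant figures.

Adiabatic: W = (P₁V₁ − P₂V₂)/(γ − 1) with γ = 7/5.
P₁V₁ = 10483 J, P₂V₂ = 5897 J.
W = (10483 − 5897) / 0.4 = 11466 J.
Work on gas = −W_by = -11466 J.

W ≈ -11500 J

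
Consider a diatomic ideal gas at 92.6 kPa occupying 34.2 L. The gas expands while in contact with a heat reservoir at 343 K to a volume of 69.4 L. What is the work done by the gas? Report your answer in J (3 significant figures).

Isothermal: W = nRT ln(V₂/V₁) = P₁V₁ ln(V₂/V₁).
P₁V₁ = (92.6 kPa)(34.2 L) = 3167 J.
W = 3167 × ln(69.4/34.2) = 3167 × 0.7077
W_by_gas = 2241 J.

W ≈ 2240 J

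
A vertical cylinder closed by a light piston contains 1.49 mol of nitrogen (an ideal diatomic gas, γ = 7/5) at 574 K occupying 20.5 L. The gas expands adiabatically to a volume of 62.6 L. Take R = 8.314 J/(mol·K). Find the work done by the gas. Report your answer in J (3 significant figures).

W ≈ 6400 J

Adiabatic: TV^(γ−1) = const with γ = 7/5.
T₂ = T₁ (V₁/V₂)^(γ−1) = 574 × (20.5/62.6)^0.4 = 574 × 0.6398 = 367.3 K.
W_by = nCᵥ(T₁ − T₂) = (1.49)(20.79)(574 − 367.3) = 6402 J.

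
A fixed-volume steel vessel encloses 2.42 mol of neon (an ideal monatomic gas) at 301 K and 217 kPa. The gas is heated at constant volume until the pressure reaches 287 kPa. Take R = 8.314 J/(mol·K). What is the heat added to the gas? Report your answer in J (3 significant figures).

Q ≈ 2930 J

Constant volume ⇒ W = 0, so Q = ΔU = nCᵥΔT with Cᵥ = 3R/2 = 12.47 J/(mol·K).
At constant V, T₂/T₁ = P₂/P₁ ⇒ ΔT = T₁(P₂/P₁ − 1) = 301·(287/217 − 1) = 97.1 K.
ΔU = (2.42)(12.47)(97.1) = 2930 J.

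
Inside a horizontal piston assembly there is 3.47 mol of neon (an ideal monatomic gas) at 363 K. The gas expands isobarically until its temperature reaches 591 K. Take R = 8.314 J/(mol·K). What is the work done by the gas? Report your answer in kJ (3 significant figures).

W ≈ 6.58 kJ

Isobaric: W = P ΔV = nR ΔT.
W = (3.47)(8.314)(591 − 363) = 6578 J.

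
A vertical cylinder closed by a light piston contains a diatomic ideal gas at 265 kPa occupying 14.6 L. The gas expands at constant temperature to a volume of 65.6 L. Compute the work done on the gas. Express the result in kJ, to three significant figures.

W ≈ -5.81 kJ

Isothermal: W = nRT ln(V₂/V₁) = P₁V₁ ln(V₂/V₁).
P₁V₁ = (265 kPa)(14.6 L) = 3869 J.
W = 3869 × ln(65.6/14.6) = 3869 × 1.503
W_by_gas = 5813 J; work on gas = −W_by = -5813 J.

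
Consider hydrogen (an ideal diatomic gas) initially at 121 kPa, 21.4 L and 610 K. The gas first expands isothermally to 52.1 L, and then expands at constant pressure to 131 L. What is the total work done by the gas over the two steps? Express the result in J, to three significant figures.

W_total ≈ 6230 J

Step 1 (isothermal): W = P₁V₁ ln(V₂/V₁) = (2589) ln(52.1/21.4) = 2304 J.
After step 1: P = 49.7 kPa, V = 52.1 L, T = 610 K.
Step 2 (isobaric): W = PΔV = (49.7 kPa)(131 − 52.1 L) = 3921 J.
W_total = 2304 + 3921 = 6225 J.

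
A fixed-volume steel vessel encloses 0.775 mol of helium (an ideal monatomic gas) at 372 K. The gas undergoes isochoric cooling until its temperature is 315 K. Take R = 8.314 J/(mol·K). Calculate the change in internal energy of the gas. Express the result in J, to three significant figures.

ΔU ≈ -551 J

Constant volume ⇒ W = 0, so Q = ΔU = nCᵥΔT with Cᵥ = 3R/2 = 12.47 J/(mol·K).
ΔU = (0.775)(12.47)(315 − 372) = -550.9 J.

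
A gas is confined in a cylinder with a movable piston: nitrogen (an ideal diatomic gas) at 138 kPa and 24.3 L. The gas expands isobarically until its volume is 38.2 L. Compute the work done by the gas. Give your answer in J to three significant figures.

Isobaric: W = P ΔV.
W = (138 kPa)(38.2 − 24.3 L) = (138)(13.9) = 1918 J.

W ≈ 1920 J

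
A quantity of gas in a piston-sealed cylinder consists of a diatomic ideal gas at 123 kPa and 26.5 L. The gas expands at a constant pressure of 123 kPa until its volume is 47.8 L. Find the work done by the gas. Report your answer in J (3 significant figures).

W ≈ 2620 J

Isobaric: W = P ΔV.
W = (123 kPa)(47.8 − 26.5 L) = (123)(21.3) = 2620 J.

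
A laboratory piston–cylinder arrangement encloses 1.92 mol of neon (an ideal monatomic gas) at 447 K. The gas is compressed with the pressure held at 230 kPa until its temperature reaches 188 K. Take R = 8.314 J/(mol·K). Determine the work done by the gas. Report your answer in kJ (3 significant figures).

Isobaric: W = P ΔV = nR ΔT.
W = (1.92)(8.314)(188 − 447) = -4134 J.

W ≈ -4.13 kJ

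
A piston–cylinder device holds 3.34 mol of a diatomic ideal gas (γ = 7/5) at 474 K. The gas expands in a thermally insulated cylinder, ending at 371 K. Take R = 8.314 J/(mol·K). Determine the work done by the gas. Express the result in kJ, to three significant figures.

W ≈ 7.15 kJ

Adiabatic ⇒ Q = 0, so W_by = −ΔU = nCᵥ(T₁ − T₂).
Cᵥ = 5R/2 = 20.79 J/(mol·K).
W = (3.34)(20.79)(474 − 371) = 7150 J.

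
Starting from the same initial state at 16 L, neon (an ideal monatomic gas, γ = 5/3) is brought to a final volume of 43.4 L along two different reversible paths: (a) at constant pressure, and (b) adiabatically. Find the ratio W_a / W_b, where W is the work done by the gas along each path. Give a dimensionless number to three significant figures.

W_a / W_b ≈ 2.35

Path (a) isobaric: W = P₁(V₂ − V₁) → W_a/(P₁V₁) = 1.712.
Path (b) adiabatic: W = P₁V₁(1 − (V₁/V₂)^(γ−1))/(γ−1) → W_b/(P₁V₁) = 0.7288.
W_a / W_b = 1.712 / 0.7288 = 2.35.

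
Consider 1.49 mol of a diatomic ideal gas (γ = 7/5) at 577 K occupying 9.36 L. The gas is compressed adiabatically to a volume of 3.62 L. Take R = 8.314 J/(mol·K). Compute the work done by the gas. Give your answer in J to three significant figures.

Adiabatic: TV^(γ−1) = const with γ = 7/5.
T₂ = T₁ (V₁/V₂)^(γ−1) = 577 × (9.36/3.62)^0.4 = 577 × 1.462 = 843.7 K.
W_by = nCᵥ(T₁ − T₂) = (1.49)(20.79)(577 − 843.7) = -8260 J.

W ≈ -8260 J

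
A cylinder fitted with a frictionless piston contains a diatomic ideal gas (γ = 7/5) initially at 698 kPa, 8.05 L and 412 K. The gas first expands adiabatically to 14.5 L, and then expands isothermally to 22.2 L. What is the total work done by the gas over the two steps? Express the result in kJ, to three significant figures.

W_total ≈ 4.84 kJ

Step 1 (adiabatic): W = (P₁V₁ − P₂V₂)/(γ−1) = (5619 − 4440)/0.4 = 2946 J.
After step 1: P = 306.2 kPa, V = 14.5 L, T = 325.6 K.
Step 2 (isothermal): W = P₁V₁ ln(V₂/V₁) = (4440) ln(22.2/14.5) = 1891 J.
W_total = 2946 + 1891 = 4838 J.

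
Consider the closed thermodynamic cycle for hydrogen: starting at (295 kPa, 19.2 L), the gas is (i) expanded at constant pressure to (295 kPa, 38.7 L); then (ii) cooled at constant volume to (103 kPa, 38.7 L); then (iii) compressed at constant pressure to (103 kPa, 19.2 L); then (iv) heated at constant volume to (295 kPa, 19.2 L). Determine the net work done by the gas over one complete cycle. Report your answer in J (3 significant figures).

Constant-volume legs do no work.
W(i) = (295)(38.7 − 19.2) = 5753 J; W(iii) = (103)(19.2 − 38.7) = -2009 J.
W_net = 5753 − 2009 = 3744 J (the clockwise enclosed area).

W_net ≈ 3740 J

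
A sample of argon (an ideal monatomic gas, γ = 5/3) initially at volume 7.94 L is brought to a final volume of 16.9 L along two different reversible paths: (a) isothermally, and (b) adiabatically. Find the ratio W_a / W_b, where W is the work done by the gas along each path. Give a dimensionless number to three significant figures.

Path (a) isothermal: W = P₁V₁ ln(V₂/V₁) → W_a/(P₁V₁) = 0.7554.
Path (b) adiabatic: W = P₁V₁(1 − (V₁/V₂)^(γ−1))/(γ−1) → W_b/(P₁V₁) = 0.5935.
W_a / W_b = 0.7554 / 0.5935 = 1.273.

W_a / W_b ≈ 1.27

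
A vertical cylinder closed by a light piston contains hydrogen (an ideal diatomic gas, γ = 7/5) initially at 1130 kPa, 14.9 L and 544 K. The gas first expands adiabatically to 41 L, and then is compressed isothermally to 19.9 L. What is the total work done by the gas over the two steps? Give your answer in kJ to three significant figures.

Step 1 (adiabatic): W = (P₁V₁ − P₂V₂)/(γ−1) = (16837 − 11231)/0.4 = 14015 J.
After step 1: P = 273.9 kPa, V = 41 L, T = 362.9 K.
Step 2 (isothermal): W = P₁V₁ ln(V₂/V₁) = (11231) ln(19.9/41) = -8118 J.
W_total = 14015 − 8118 = 5896 J.

W_total ≈ 5.90 kJ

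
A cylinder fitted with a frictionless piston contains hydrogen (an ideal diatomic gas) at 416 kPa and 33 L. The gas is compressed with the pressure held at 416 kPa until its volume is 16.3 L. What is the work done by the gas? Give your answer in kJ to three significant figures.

Isobaric: W = P ΔV.
W = (416 kPa)(16.3 − 33 L) = (416)(-16.7) = -6947 J.

W ≈ -6.95 kJ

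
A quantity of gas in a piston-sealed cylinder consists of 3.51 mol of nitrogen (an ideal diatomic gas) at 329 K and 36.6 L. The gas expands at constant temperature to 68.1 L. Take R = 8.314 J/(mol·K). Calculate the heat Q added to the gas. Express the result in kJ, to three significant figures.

Q ≈ 5.96 kJ

Isothermal ⇒ ΔU = 0, so Q = W = nRT ln(V₂/V₁).
Q = (3.51)(8.314)(329) ln(68.1/36.6) = 9601 × 0.6209 = 5961 J.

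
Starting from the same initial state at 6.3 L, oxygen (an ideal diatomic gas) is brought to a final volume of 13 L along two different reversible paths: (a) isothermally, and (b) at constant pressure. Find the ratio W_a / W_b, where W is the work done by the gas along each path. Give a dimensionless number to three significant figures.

Path (a) isothermal: W = P₁V₁ ln(V₂/V₁) → W_a/(P₁V₁) = 0.7244.
Path (b) isobaric: W = P₁(V₂ − V₁) → W_b/(P₁V₁) = 1.063.
W_a / W_b = 0.7244 / 1.063 = 0.6812.

W_a / W_b ≈ 0.681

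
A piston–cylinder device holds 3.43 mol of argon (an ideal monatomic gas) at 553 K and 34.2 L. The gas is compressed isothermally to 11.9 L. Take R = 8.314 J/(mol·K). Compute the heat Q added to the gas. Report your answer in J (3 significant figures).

Isothermal ⇒ ΔU = 0, so Q = W = nRT ln(V₂/V₁).
Q = (3.43)(8.314)(553) ln(11.9/34.2) = 15770 × -1.056 = -16648 J.

Q ≈ -16600 J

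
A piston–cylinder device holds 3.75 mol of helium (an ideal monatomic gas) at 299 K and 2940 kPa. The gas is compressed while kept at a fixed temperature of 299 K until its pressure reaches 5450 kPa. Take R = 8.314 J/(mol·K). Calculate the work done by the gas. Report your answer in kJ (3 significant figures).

W ≈ -5.75 kJ

Isothermal process: W = nRT ln(V₂/V₁) = nRT ln(P₁/P₂).
W = (3.75)(8.314)(299) × ln(2940/5450)
  = 9322 × ln(0.5394) = 9322 × -0.6172
W_by_gas = -5754 J.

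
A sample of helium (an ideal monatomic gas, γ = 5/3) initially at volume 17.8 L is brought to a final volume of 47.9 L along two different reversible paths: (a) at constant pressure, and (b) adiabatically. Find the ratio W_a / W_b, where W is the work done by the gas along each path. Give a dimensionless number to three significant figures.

Path (a) isobaric: W = P₁(V₂ − V₁) → W_a/(P₁V₁) = 1.691.
Path (b) adiabatic: W = P₁V₁(1 − (V₁/V₂)^(γ−1))/(γ−1) → W_b/(P₁V₁) = 0.7247.
W_a / W_b = 1.691 / 0.7247 = 2.333.

W_a / W_b ≈ 2.33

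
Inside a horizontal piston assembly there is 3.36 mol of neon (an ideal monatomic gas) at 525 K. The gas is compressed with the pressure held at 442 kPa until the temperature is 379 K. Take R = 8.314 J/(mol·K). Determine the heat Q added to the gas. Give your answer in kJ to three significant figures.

Q ≈ -10.2 kJ

Isobaric: W = nRΔT = (3.36)(8.314)(-146) = -4079 J.
ΔU = nCᵥΔT with Cᵥ = 3R/2: ΔU = (3.36)(12.47)(-146) = -6118 J.
Q = ΔU + W = -6118 − 4079 = -10196 J.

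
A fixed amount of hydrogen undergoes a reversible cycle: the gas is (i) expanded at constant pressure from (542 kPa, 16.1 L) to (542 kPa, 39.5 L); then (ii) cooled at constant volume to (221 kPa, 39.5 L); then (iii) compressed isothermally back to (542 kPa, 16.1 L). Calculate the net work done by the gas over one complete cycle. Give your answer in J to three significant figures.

W_net ≈ 4850 J

Leg (i): W = PΔV = (542)(39.5 − 16.1) = 12683 J.
Leg (ii): W = 0.
Leg (iii): W = PᵢVᵢ ln(V_f/Vᵢ) = (8730) ln(16.1/39.5) = -7835 J.
W_net = 12683 − 7835 = 4848 J.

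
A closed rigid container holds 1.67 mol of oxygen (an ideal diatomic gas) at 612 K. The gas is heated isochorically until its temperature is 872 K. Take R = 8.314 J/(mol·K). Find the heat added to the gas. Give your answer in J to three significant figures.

Constant volume ⇒ W = 0, so Q = ΔU = nCᵥΔT with Cᵥ = 5R/2 = 20.79 J/(mol·K).
ΔU = (1.67)(20.79)(872 − 612) = 9025 J.

Q ≈ 9020 J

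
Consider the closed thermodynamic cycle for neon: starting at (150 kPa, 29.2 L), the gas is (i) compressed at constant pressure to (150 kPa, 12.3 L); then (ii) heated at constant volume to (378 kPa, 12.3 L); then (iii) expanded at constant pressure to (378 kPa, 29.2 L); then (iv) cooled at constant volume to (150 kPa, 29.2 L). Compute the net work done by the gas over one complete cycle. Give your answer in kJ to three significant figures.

W_net ≈ 3.85 kJ

Constant-volume legs do no work.
W(i) = (150)(12.3 − 29.2) = -2535 J; W(iii) = (378)(29.2 − 12.3) = 6388 J.
W_net = -2535 + 6388 = 3853 J (the clockwise enclosed area).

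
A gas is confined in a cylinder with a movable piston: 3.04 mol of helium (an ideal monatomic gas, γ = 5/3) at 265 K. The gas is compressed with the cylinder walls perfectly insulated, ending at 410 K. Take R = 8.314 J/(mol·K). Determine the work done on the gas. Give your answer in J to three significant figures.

Adiabatic ⇒ Q = 0, so W_by = −ΔU = nCᵥ(T₁ − T₂).
Cᵥ = 3R/2 = 12.47 J/(mol·K).
W = (3.04)(12.47)(265 − 410) = -5497 J.
Work on gas = −W_by = 5497 J.

W ≈ 5500 J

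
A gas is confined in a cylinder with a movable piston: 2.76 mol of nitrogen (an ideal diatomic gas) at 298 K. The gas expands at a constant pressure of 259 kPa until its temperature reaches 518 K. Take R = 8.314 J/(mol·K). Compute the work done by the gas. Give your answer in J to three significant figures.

W ≈ 5050 J

Isobaric: W = P ΔV = nR ΔT.
W = (2.76)(8.314)(518 − 298) = 5048 J.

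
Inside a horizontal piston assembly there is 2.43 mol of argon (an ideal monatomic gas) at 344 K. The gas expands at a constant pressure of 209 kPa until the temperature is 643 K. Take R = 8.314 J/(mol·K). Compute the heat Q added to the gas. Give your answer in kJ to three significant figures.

Q ≈ 15.1 kJ

Isobaric: W = nRΔT = (2.43)(8.314)(299) = 6041 J.
ΔU = nCᵥΔT with Cᵥ = 3R/2: ΔU = (2.43)(12.47)(299) = 9061 J.
Q = ΔU + W = 9061 + 6041 = 15102 J.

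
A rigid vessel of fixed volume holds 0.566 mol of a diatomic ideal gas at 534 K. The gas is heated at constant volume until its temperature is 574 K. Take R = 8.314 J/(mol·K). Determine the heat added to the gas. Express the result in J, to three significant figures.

Constant volume ⇒ W = 0, so Q = ΔU = nCᵥΔT with Cᵥ = 5R/2 = 20.79 J/(mol·K).
ΔU = (0.566)(20.79)(574 − 534) = 470.6 J.

Q ≈ 471 J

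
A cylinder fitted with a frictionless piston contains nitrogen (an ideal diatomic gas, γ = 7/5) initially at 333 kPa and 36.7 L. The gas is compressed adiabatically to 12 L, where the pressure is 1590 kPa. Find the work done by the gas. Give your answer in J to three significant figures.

W ≈ -17100 J

Adiabatic: W = (P₁V₁ − P₂V₂)/(γ − 1) with γ = 7/5.
P₁V₁ = 12221 J, P₂V₂ = 19080 J.
W = (12221 − 19080) / 0.4 = -17147 J.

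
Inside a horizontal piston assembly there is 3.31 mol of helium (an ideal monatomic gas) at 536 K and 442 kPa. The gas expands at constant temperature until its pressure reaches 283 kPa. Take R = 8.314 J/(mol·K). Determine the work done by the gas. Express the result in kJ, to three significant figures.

W ≈ 6.58 kJ

Isothermal process: W = nRT ln(V₂/V₁) = nRT ln(P₁/P₂).
W = (3.31)(8.314)(536) × ln(442/283)
  = 14750 × ln(1.562) = 14750 × 0.4459
W_by_gas = 6577 J.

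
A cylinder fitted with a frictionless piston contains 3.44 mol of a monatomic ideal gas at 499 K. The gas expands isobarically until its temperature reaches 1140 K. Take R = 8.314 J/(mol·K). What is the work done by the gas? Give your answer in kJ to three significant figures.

W ≈ 18.3 kJ

Isobaric: W = P ΔV = nR ΔT.
W = (3.44)(8.314)(1140 − 499) = 18333 J.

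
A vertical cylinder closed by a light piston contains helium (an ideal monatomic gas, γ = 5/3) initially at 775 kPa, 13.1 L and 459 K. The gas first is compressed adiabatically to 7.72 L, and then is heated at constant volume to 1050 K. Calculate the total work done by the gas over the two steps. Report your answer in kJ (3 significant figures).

Step 1 (adiabatic): W = (P₁V₁ − P₂V₂)/(γ−1) = (10152 − 14444)/0.667 = -6437 J.
Step 2 (isochoric): W = 0 (constant volume).
W_total = -6437 + 0 = -6437 J.

W_total ≈ -6.44 kJ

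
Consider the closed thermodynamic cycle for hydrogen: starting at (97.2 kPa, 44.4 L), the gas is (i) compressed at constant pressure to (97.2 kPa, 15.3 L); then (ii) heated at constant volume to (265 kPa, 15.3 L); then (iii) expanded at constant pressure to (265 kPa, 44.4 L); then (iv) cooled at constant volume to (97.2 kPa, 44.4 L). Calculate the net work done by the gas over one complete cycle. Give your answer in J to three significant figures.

W_net ≈ 4880 J

Constant-volume legs do no work.
W(i) = (97.2)(15.3 − 44.4) = -2829 J; W(iii) = (265)(44.4 − 15.3) = 7711 J.
W_net = -2829 + 7711 = 4883 J (the clockwise enclosed area).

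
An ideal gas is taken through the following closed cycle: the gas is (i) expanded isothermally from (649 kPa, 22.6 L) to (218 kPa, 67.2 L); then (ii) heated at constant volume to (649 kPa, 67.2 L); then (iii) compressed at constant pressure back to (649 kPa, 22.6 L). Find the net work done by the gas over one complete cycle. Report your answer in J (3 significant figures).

Leg (i): W = PᵢVᵢ ln(V_f/Vᵢ) = (14667) ln(67.2/22.6) = 15983 J.
Leg (ii): W = 0.
Leg (iii): W = PΔV = (649)(22.6 − 67.2) = -28945 J.
W_net = 15983 − 28945 = -12962 J.

W_net ≈ -13000 J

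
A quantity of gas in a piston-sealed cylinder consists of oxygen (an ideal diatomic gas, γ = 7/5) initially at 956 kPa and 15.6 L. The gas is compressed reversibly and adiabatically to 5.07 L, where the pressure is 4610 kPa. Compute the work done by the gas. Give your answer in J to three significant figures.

Adiabatic: W = (P₁V₁ − P₂V₂)/(γ − 1) with γ = 7/5.
P₁V₁ = 14914 J, P₂V₂ = 23373 J.
W = (14914 − 23373) / 0.4 = -21148 J.

W ≈ -21100 J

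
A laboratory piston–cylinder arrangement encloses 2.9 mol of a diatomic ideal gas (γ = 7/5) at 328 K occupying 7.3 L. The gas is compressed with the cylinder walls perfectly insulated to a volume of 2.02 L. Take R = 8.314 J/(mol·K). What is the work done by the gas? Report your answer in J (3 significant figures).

Adiabatic: TV^(γ−1) = const with γ = 7/5.
T₂ = T₁ (V₁/V₂)^(γ−1) = 328 × (7.3/2.02)^0.4 = 328 × 1.672 = 548.4 K.
W_by = nCᵥ(T₁ − T₂) = (2.9)(20.79)(328 − 548.4) = -13282 J.

W ≈ -13300 J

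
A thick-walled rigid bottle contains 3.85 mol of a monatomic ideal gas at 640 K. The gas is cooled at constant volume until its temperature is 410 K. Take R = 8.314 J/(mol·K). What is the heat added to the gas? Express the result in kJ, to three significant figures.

Q ≈ -11.0 kJ

Constant volume ⇒ W = 0, so Q = ΔU = nCᵥΔT with Cᵥ = 3R/2 = 12.47 J/(mol·K).
ΔU = (3.85)(12.47)(410 − 640) = -11043 J.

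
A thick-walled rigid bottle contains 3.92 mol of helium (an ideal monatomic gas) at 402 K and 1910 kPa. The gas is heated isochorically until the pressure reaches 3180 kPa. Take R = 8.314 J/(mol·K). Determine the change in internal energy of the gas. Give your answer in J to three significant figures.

ΔU ≈ 13100 J

Constant volume ⇒ W = 0, so Q = ΔU = nCᵥΔT with Cᵥ = 3R/2 = 12.47 J/(mol·K).
At constant V, T₂/T₁ = P₂/P₁ ⇒ ΔT = T₁(P₂/P₁ − 1) = 402·(3180/1910 − 1) = 267.3 K.
ΔU = (3.92)(12.47)(267.3) = 13067 J.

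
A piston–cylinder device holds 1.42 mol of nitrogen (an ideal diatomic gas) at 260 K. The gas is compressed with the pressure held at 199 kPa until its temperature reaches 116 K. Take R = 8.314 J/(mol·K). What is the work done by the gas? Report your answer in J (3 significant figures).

W ≈ -1700 J

Isobaric: W = P ΔV = nR ΔT.
W = (1.42)(8.314)(116 − 260) = -1700 J.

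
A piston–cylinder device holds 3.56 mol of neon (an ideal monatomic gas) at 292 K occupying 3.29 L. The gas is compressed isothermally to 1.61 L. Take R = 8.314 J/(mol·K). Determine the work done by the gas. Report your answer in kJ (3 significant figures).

W ≈ -6.18 kJ

Isothermal: W = nRT ln(V₂/V₁).
W = (3.56)(8.314)(292) × ln(1.61/3.29)
  = 8643 × -0.7147
W_by_gas = -6176 J.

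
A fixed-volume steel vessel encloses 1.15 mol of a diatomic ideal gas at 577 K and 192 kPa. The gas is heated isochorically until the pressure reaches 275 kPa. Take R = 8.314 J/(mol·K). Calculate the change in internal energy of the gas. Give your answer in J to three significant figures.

ΔU ≈ 5960 J

Constant volume ⇒ W = 0, so Q = ΔU = nCᵥΔT with Cᵥ = 5R/2 = 20.79 J/(mol·K).
At constant V, T₂/T₁ = P₂/P₁ ⇒ ΔT = T₁(P₂/P₁ − 1) = 577·(275/192 − 1) = 249.4 K.
ΔU = (1.15)(20.79)(249.4) = 5962 J.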